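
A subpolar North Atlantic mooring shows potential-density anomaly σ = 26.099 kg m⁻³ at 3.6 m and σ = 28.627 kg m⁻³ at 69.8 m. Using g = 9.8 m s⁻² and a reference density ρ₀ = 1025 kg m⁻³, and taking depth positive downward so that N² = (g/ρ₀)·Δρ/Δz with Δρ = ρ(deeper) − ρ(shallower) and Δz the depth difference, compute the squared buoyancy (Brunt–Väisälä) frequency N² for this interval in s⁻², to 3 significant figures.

3.65 × 10⁻⁴ s⁻²

Δρ = 1028.627 − 1026.099 = 2.528 kg m⁻³ over Δz = 69.8 − 3.6 = 66.2 m.
N² = (9.8/1025) × (2.528/66.2) = 3.6511 × 10⁻⁴ s⁻² ≈ 3.65 × 10⁻⁴ s⁻².
Since Δρ > 0 the layer is stably stratified.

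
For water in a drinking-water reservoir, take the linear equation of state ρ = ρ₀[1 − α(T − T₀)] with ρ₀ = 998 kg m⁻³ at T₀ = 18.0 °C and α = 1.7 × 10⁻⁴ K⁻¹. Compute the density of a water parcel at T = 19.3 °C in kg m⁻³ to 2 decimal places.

T − T₀ = +1.3 K.
Bracket = 1 − α·(+1.3) = 1 + (-2.21 × 10⁻⁴) = 0.9997790.
ρ = 998 × 0.9997790 = 997.78 kg m⁻³.

997.78 kg m⁻³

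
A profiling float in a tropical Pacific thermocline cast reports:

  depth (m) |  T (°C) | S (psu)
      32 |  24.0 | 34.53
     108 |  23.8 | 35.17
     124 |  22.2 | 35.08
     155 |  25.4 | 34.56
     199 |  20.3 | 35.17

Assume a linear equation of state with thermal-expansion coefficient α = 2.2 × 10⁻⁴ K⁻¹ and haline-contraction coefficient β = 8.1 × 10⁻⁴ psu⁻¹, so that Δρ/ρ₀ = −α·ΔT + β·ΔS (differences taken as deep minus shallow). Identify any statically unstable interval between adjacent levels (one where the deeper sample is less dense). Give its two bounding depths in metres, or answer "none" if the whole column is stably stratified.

Evaluate Δρ/ρ₀ = −αΔT + βΔS across each adjacent pair:
  32–108 m: −αΔT+βΔS = −(2.2 × 10⁻⁴)(-0.2)+(8.1 × 10⁻⁴)(+0.64) = 5.6 × 10⁻⁴ → stable
  108–124 m: −αΔT+βΔS = −(2.2 × 10⁻⁴)(-1.6)+(8.1 × 10⁻⁴)(-0.09) = 2.8 × 10⁻⁴ → stable
  124–155 m: −αΔT+βΔS = −(2.2 × 10⁻⁴)(+3.2)+(8.1 × 10⁻⁴)(-0.52) = -1.1 × 10⁻³ → UNSTABLE
  155–199 m: −αΔT+βΔS = −(2.2 × 10⁻⁴)(-5.1)+(8.1 × 10⁻⁴)(+0.61) = 1.6 × 10⁻³ → stable
The 124–155 m interval has Δρ < 0: lighter water underlies denser water.

124–155 m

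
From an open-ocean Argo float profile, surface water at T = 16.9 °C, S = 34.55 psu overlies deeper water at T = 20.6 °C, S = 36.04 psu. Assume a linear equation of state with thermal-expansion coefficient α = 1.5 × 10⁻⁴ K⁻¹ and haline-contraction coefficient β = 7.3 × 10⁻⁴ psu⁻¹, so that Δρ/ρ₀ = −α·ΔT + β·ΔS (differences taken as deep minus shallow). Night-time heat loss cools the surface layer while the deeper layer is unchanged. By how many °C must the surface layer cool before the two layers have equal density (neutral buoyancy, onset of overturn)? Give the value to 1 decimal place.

3.6 °C

Neutral buoyancy requires Δρ = 0, i.e. −α(T_deep − T_surf′) + β(S_deep − S_surf) = 0.
T_surf′ = T_deep − (β/α)·ΔS = 20.6 − (7.3 × 10⁻⁴/1.5 × 10⁻⁴)·(+1.49) = 13.349 °C.
Cooling required: 16.9 − (13.349) = 3.551 °C.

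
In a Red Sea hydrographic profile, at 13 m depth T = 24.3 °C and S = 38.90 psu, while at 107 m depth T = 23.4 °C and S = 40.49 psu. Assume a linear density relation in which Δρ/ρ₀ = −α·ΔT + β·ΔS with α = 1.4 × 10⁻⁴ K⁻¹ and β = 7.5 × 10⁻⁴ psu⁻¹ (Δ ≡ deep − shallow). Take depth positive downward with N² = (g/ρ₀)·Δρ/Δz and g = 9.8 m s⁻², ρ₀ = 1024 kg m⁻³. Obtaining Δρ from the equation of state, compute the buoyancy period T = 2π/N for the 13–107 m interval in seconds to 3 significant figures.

536 s

ΔT = -0.9 K, ΔS = +1.59 psu (deep − shallow).
Δρ/ρ₀ = −αΔT + βΔS = 1.26 × 10⁻⁴ + 1.1925 × 10⁻³ = 1.3185 × 10⁻³, so Δρ ≈ 1.350 kg m⁻³.
N² = (g/ρ₀)·Δρ/Δz = g·(Δρ/ρ₀)/Δz = 9.8 × 1.3185 × 10⁻³ / 94 = 1.3746 × 10⁻⁴ s⁻².
N = √(1.3746 × 10⁻⁴) = 0.011724 rad s⁻¹ → T = 2π/N = 535.93 s ≈ 536 s.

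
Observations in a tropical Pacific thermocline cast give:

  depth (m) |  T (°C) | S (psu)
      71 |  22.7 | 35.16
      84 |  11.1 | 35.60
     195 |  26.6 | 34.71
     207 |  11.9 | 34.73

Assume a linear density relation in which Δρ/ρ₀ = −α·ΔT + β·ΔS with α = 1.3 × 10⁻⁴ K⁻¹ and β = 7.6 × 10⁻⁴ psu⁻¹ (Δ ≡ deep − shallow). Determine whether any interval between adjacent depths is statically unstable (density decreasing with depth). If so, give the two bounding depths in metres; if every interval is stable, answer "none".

Evaluate Δρ/ρ₀ = −αΔT + βΔS across each adjacent pair:
  71–84 m: −αΔT+βΔS = −(1.3 × 10⁻⁴)(-11.6)+(7.6 × 10⁻⁴)(+0.44) = 1.8 × 10⁻³ → stable
  84–195 m: −αΔT+βΔS = −(1.3 × 10⁻⁴)(+15.5)+(7.6 × 10⁻⁴)(-0.89) = -2.7 × 10⁻³ → UNSTABLE
  195–207 m: −αΔT+βΔS = −(1.3 × 10⁻⁴)(-14.7)+(7.6 × 10⁻⁴)(+0.02) = 1.9 × 10⁻³ → stable
The 84–195 m interval has Δρ < 0: lighter water underlies denser water.

84–195 m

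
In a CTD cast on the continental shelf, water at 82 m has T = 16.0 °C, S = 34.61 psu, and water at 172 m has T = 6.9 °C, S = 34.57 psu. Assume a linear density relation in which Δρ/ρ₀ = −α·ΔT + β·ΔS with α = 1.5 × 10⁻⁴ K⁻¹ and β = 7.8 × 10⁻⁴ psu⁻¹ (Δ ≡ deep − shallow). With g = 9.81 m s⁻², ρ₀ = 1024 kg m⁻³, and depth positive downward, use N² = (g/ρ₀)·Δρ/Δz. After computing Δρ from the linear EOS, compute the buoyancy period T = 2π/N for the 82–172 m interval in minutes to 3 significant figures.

8.69 min

ΔT = -9.1 K, ΔS = -0.04 psu (deep − shallow).
Δρ/ρ₀ = −αΔT + βΔS = 1.365 × 10⁻³ − 3.12 × 10⁻⁵ = 1.3338 × 10⁻³, so Δρ ≈ 1.366 kg m⁻³.
N² = (g/ρ₀)·Δρ/Δz = g·(Δρ/ρ₀)/Δz = 9.81 × 1.3338 × 10⁻³ / 90 = 1.4538 × 10⁻⁴ s⁻².
N = √(1.4538 × 10⁻⁴) = 0.012057 rad s⁻¹ → T = 2π/N = 521.12 s = 8.6853 min ≈ 8.69 min.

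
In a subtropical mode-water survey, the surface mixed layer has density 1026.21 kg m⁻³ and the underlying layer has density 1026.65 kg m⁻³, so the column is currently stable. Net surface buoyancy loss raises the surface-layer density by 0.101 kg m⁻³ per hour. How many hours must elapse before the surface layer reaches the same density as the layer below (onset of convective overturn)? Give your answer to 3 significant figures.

4.36 hours

Density deficit of the surface layer: 1026.65 − 1026.21 = 0.44 kg m⁻³.
Required change = 0.44 / 0.101 = 4.36 hours.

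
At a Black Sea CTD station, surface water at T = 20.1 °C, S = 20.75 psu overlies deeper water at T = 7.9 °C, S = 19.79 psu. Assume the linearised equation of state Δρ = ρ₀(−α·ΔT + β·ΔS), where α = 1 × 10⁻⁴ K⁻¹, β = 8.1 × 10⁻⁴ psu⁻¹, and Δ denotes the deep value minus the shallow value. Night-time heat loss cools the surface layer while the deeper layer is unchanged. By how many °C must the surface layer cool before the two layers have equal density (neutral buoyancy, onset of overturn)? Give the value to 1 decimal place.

4.4 °C

Neutral buoyancy requires Δρ = 0, i.e. −α(T_deep − T_surf′) + β(S_deep − S_surf) = 0.
T_surf′ = T_deep − (β/α)·ΔS = 7.9 − (8.1 × 10⁻⁴/1 × 10⁻⁴)·(-0.96) = 15.676 °C.
Cooling required: 20.1 − (15.676) = 4.424 °C.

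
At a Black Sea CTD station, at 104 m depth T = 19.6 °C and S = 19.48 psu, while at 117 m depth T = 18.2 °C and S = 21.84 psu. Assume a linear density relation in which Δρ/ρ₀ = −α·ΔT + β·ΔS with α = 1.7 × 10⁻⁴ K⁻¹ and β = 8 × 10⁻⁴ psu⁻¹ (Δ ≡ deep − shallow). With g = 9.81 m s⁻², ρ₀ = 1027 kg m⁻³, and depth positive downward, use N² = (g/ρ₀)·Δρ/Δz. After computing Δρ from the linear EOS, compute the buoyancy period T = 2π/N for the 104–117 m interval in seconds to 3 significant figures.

ΔT = -1.4 K, ΔS = +2.36 psu (deep − shallow).
Δρ/ρ₀ = −αΔT + βΔS = 2.38 × 10⁻⁴ + 1.888 × 10⁻³ = 2.126 × 10⁻³, so Δρ ≈ 2.183 kg m⁻³.
N² = (g/ρ₀)·Δρ/Δz = g·(Δρ/ρ₀)/Δz = 9.81 × 2.126 × 10⁻³ / 13 = 1.6043 × 10⁻³ s⁻².
N = √(1.6043 × 10⁻³) = 0.040054 rad s⁻¹ → T = 2π/N = 156.87 s ≈ 157 s.

157 s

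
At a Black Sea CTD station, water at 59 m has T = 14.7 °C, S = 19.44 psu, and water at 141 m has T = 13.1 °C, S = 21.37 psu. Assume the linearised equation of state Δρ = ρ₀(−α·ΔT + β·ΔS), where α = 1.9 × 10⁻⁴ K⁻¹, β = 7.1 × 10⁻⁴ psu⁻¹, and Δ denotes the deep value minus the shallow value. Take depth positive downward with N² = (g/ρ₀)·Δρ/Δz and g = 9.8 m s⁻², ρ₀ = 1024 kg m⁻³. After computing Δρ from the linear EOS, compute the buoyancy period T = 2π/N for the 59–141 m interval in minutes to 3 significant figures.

7.40 min

ΔT = -1.6 K, ΔS = +1.93 psu (deep − shallow).
Δρ/ρ₀ = −αΔT + βΔS = 3.04 × 10⁻⁴ + 1.3703 × 10⁻³ = 1.6743 × 10⁻³, so Δρ ≈ 1.714 kg m⁻³.
N² = (g/ρ₀)·Δρ/Δz = g·(Δρ/ρ₀)/Δz = 9.8 × 1.6743 × 10⁻³ / 82 = 2.0010 × 10⁻⁴ s⁻².
N = √(2.0010 × 10⁻⁴) = 0.014146 rad s⁻¹ → T = 2π/N = 444.17 s = 7.4028 min ≈ 7.40 min.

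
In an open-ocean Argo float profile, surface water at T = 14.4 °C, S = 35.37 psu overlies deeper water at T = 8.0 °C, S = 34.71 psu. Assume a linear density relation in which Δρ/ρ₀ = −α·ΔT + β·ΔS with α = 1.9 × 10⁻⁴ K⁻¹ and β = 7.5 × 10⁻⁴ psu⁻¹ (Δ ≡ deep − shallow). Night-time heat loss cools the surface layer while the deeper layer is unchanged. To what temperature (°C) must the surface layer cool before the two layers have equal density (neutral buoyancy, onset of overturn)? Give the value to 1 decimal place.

10.6 °C

Neutral buoyancy requires Δρ = 0, i.e. −α(T_deep − T_surf′) + β(S_deep − S_surf) = 0.
T_surf′ = T_deep − (β/α)·ΔS = 8.0 − (7.5 × 10⁻⁴/1.9 × 10⁻⁴)·(-0.66) = 10.605 °C.
Cooling required: 14.4 − (10.605) = 3.795 °C.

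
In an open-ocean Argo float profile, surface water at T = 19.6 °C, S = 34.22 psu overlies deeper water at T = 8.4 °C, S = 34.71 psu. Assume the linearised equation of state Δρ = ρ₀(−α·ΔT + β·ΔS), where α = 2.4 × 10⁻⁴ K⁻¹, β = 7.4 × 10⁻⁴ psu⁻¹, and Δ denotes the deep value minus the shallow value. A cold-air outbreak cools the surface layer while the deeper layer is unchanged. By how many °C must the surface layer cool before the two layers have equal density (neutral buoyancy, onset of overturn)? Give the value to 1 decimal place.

Neutral buoyancy requires Δρ = 0, i.e. −α(T_deep − T_surf′) + β(S_deep − S_surf) = 0.
T_surf′ = T_deep − (β/α)·ΔS = 8.4 − (7.4 × 10⁻⁴/2.4 × 10⁻⁴)·(+0.49) = 6.889 °C.
Cooling required: 19.6 − (6.889) = 12.711 °C.

12.7 °C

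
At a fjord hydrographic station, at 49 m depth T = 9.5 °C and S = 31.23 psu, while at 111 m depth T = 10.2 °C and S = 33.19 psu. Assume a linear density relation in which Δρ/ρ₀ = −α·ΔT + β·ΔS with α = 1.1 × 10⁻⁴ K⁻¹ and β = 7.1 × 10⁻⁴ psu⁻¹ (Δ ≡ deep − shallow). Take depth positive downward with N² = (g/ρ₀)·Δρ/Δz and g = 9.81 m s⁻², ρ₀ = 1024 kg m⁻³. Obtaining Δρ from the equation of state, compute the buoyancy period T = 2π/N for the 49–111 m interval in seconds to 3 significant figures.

436 s

ΔT = +0.7 K, ΔS = +1.96 psu (deep − shallow).
Δρ/ρ₀ = −αΔT + βΔS = -7.70 × 10⁻⁵ + 1.3916 × 10⁻³ = 1.3146 × 10⁻³, so Δρ ≈ 1.346 kg m⁻³.
N² = (g/ρ₀)·Δρ/Δz = g·(Δρ/ρ₀)/Δz = 9.81 × 1.3146 × 10⁻³ / 62 = 2.0800 × 10⁻⁴ s⁻².
N = √(2.0800 × 10⁻⁴) = 0.014422 rad s⁻¹ → T = 2π/N = 435.67 s ≈ 436 s.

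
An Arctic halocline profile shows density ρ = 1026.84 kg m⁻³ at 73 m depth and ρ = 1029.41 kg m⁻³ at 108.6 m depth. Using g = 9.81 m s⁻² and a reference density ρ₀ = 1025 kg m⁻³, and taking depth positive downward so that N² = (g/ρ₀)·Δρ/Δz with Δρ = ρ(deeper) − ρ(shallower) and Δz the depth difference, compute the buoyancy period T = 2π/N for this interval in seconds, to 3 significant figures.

239 s

Δρ = 1029.41 − 1026.84 = 2.57 kg m⁻³ over Δz = 108.6 − 73 = 35.6 m.
N² = (9.81/1025) × (2.57/35.6) = 6.9092 × 10⁻⁴ s⁻².
N = √(6.9092 × 10⁻⁴) = 0.026285 rad s⁻¹, so T = 2π/N = 239.04 s ≈ 239 s.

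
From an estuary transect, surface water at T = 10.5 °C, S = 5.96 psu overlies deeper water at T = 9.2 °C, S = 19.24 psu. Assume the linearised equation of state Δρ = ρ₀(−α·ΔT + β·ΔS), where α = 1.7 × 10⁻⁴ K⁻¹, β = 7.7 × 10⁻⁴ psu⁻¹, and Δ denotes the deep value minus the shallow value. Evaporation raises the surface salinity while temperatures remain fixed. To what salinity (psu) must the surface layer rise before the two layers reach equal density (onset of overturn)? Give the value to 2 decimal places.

Neutral buoyancy requires −α(T_deep − T_surf) + β(S_deep − S_surf′) = 0.
S_surf′ = S_deep − (α/β)·ΔT = 19.24 − (1.7 × 10⁻⁴/7.7 × 10⁻⁴)·(-1.3) = 19.5270 psu.
Increase required: 19.5270 − 5.96 = 13.5670 psu.

19.53 psu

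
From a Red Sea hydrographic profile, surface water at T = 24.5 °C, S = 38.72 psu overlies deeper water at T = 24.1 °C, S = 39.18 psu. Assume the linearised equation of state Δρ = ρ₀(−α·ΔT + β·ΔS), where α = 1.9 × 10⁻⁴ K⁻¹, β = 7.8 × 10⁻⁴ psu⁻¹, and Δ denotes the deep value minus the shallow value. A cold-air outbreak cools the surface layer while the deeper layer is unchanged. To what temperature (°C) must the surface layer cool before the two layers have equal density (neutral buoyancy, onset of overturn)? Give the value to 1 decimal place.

22.2 °C

Neutral buoyancy requires Δρ = 0, i.e. −α(T_deep − T_surf′) + β(S_deep − S_surf) = 0.
T_surf′ = T_deep − (β/α)·ΔS = 24.1 − (7.8 × 10⁻⁴/1.9 × 10⁻⁴)·(+0.46) = 22.212 °C.
Cooling required: 24.5 − (22.212) = 2.288 °C.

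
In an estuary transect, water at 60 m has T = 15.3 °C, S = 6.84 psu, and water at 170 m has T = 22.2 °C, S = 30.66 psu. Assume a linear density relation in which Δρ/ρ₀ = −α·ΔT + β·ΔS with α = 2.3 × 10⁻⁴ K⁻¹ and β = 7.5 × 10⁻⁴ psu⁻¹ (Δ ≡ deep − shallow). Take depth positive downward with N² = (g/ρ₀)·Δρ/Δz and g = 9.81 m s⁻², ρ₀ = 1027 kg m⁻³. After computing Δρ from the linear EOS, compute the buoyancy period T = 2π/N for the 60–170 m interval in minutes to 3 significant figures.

ΔT = +6.9 K, ΔS = +23.82 psu (deep − shallow).
Δρ/ρ₀ = −αΔT + βΔS = -1.587 × 10⁻³ + 0.017865 = 0.016278, so Δρ ≈ 16.72 kg m⁻³.
N² = (g/ρ₀)·Δρ/Δz = g·(Δρ/ρ₀)/Δz = 9.81 × 0.016278 / 110 = 1.4517 × 10⁻³ s⁻².
N = √(1.4517 × 10⁻³) = 0.038101 rad s⁻¹ → T = 2π/N = 164.91 s = 2.7485 min ≈ 2.75 min.

2.75 min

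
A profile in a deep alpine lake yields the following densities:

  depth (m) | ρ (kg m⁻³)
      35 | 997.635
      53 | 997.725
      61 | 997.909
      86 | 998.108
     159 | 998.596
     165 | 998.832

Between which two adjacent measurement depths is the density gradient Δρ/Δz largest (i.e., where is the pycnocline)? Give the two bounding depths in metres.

Compute the density gradient over each adjacent pair:
  35–53 m: Δρ/Δz = 0.090/18 = 5.0 × 10⁻³ kg m⁻⁴
  53–61 m: Δρ/Δz = 0.184/8 = 0.023 kg m⁻⁴
  61–86 m: Δρ/Δz = 0.199/25 = 8.0 × 10⁻³ kg m⁻⁴
  86–159 m: Δρ/Δz = 0.488/73 = 6.7 × 10⁻³ kg m⁻⁴
  159–165 m: Δρ/Δz = 0.236/6 = 0.039 kg m⁻⁴
The largest gradient is in the 159–165 m interval — the pycnocline.

159–165 m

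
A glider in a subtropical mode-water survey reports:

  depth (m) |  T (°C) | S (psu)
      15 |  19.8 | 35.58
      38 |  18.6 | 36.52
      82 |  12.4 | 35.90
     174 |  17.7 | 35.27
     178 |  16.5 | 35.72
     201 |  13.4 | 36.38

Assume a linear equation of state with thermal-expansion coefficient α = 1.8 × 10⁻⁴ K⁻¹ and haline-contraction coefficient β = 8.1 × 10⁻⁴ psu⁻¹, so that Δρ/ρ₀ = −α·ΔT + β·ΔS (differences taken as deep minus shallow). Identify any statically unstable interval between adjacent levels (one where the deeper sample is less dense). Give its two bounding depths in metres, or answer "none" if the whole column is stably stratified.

Evaluate Δρ/ρ₀ = −αΔT + βΔS across each adjacent pair:
  15–38 m: −αΔT+βΔS = −(1.8 × 10⁻⁴)(-1.2)+(8.1 × 10⁻⁴)(+0.94) = 9.8 × 10⁻⁴ → stable
  38–82 m: −αΔT+βΔS = −(1.8 × 10⁻⁴)(-6.2)+(8.1 × 10⁻⁴)(-0.62) = 6.1 × 10⁻⁴ → stable
  82–174 m: −αΔT+βΔS = −(1.8 × 10⁻⁴)(+5.3)+(8.1 × 10⁻⁴)(-0.63) = -1.5 × 10⁻³ → UNSTABLE
  174–178 m: −αΔT+βΔS = −(1.8 × 10⁻⁴)(-1.2)+(8.1 × 10⁻⁴)(+0.45) = 5.8 × 10⁻⁴ → stable
  178–201 m: −αΔT+βΔS = −(1.8 × 10⁻⁴)(-3.1)+(8.1 × 10⁻⁴)(+0.66) = 1.1 × 10⁻³ → stable
The 82–174 m interval has Δρ < 0: lighter water underlies denser water.

82–174 m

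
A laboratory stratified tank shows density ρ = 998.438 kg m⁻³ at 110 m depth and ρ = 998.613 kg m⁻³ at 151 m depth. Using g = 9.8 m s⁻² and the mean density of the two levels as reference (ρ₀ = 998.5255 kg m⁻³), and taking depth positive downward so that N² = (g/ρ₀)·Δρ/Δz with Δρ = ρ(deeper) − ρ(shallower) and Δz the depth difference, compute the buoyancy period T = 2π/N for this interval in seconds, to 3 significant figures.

Δρ = 998.613 − 998.438 = 0.175 kg m⁻³ over Δz = 151 − 110 = 41 m.
N² = (9.8/998.5255) × (0.175/41) = 4.1891 × 10⁻⁵ s⁻².
N = √(4.1891 × 10⁻⁵) = 6.4723 × 10⁻³ rad s⁻¹, so T = 2π/N = 970.78 s ≈ 971 s.

971 s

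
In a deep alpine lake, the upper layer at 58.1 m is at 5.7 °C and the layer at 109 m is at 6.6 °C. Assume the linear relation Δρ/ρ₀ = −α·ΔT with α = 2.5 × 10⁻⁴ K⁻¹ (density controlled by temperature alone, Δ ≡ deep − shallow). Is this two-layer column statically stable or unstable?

unstable

ΔT = 6.6 − 5.7 = +0.9 K, so Δρ/ρ₀ = −αΔT = -2.25 × 10⁻⁴.
Δρ/ρ₀ < 0, so Δρ < 0: deeper water is lighter → statically unstable; the column would overturn.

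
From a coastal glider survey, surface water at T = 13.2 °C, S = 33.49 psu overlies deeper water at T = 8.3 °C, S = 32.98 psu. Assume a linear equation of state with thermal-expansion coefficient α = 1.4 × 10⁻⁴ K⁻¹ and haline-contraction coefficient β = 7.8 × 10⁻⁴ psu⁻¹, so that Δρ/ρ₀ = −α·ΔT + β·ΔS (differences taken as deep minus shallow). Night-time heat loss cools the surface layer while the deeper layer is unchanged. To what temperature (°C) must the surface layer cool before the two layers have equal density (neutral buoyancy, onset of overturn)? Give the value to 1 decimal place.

Neutral buoyancy requires Δρ = 0, i.e. −α(T_deep − T_surf′) + β(S_deep − S_surf) = 0.
T_surf′ = T_deep − (β/α)·ΔS = 8.3 − (7.8 × 10⁻⁴/1.4 × 10⁻⁴)·(-0.51) = 11.141 °C.
Cooling required: 13.2 − (11.141) = 2.059 °C.

11.1 °C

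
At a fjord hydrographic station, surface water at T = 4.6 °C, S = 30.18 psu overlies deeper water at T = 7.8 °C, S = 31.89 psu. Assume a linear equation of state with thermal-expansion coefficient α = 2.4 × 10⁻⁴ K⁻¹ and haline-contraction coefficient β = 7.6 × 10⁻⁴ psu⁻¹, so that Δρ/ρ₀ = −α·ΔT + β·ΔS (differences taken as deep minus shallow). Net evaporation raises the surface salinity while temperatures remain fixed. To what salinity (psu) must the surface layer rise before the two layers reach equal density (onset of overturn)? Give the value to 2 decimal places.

30.88 psu

Neutral buoyancy requires −α(T_deep − T_surf) + β(S_deep − S_surf′) = 0.
S_surf′ = S_deep − (α/β)·ΔT = 31.89 − (2.4 × 10⁻⁴/7.6 × 10⁻⁴)·(+3.2) = 30.8795 psu.
Increase required: 30.8795 − 30.18 = 0.6995 psu.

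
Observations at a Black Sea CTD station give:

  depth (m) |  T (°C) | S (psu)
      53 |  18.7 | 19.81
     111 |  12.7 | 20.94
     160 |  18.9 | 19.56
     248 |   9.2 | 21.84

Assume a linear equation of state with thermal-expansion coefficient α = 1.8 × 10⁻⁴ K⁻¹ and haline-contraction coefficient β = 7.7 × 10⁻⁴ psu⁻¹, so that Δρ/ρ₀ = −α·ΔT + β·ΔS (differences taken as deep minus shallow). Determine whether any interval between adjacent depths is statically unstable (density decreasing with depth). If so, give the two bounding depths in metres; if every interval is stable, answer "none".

111–160 m

Evaluate Δρ/ρ₀ = −αΔT + βΔS across each adjacent pair:
  53–111 m: −αΔT+βΔS = −(1.8 × 10⁻⁴)(-6.0)+(7.7 × 10⁻⁴)(+1.13) = 2.0 × 10⁻³ → stable
  111–160 m: −αΔT+βΔS = −(1.8 × 10⁻⁴)(+6.2)+(7.7 × 10⁻⁴)(-1.38) = -2.2 × 10⁻³ → UNSTABLE
  160–248 m: −αΔT+βΔS = −(1.8 × 10⁻⁴)(-9.7)+(7.7 × 10⁻⁴)(+2.28) = 3.5 × 10⁻³ → stable
The 111–160 m interval has Δρ < 0: lighter water underlies denser water.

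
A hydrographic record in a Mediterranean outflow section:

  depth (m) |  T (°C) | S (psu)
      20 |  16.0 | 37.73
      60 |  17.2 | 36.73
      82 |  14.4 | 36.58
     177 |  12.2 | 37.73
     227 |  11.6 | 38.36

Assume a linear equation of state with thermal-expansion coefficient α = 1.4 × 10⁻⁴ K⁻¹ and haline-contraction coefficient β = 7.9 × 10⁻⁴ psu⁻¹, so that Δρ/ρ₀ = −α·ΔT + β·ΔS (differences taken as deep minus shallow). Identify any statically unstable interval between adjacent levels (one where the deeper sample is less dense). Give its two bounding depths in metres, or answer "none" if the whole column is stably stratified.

20–60 m

Evaluate Δρ/ρ₀ = −αΔT + βΔS across each adjacent pair:
  20–60 m: −αΔT+βΔS = −(1.4 × 10⁻⁴)(+1.2)+(7.9 × 10⁻⁴)(-1.00) = -9.6 × 10⁻⁴ → UNSTABLE
  60–82 m: −αΔT+βΔS = −(1.4 × 10⁻⁴)(-2.8)+(7.9 × 10⁻⁴)(-0.15) = 2.7 × 10⁻⁴ → stable
  82–177 m: −αΔT+βΔS = −(1.4 × 10⁻⁴)(-2.2)+(7.9 × 10⁻⁴)(+1.15) = 1.2 × 10⁻³ → stable
  177–227 m: −αΔT+βΔS = −(1.4 × 10⁻⁴)(-0.6)+(7.9 × 10⁻⁴)(+0.63) = 5.8 × 10⁻⁴ → stable
The 20–60 m interval has Δρ < 0: lighter water underlies denser water.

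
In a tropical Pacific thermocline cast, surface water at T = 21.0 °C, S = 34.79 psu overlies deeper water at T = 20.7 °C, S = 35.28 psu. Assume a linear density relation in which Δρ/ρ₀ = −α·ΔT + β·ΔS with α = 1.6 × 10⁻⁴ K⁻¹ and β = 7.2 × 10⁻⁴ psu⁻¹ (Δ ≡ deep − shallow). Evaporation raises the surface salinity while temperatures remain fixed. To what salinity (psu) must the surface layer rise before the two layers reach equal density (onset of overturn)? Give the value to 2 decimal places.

Neutral buoyancy requires −α(T_deep − T_surf) + β(S_deep − S_surf′) = 0.
S_surf′ = S_deep − (α/β)·ΔT = 35.28 − (1.6 × 10⁻⁴/7.2 × 10⁻⁴)·(-0.3) = 35.3467 psu.
Increase required: 35.3467 − 34.79 = 0.5567 psu.

35.35 psu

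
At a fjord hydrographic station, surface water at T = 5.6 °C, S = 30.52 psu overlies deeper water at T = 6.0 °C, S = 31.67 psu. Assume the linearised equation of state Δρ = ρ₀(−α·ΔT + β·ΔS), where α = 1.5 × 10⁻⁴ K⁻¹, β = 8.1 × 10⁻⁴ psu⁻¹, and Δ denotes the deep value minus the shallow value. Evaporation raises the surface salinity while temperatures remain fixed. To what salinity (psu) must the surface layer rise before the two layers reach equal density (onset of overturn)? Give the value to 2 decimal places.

Neutral buoyancy requires −α(T_deep − T_surf) + β(S_deep − S_surf′) = 0.
S_surf′ = S_deep − (α/β)·ΔT = 31.67 − (1.5 × 10⁻⁴/8.1 × 10⁻⁴)·(+0.4) = 31.5959 psu.
Increase required: 31.5959 − 30.52 = 1.0759 psu.

31.60 psu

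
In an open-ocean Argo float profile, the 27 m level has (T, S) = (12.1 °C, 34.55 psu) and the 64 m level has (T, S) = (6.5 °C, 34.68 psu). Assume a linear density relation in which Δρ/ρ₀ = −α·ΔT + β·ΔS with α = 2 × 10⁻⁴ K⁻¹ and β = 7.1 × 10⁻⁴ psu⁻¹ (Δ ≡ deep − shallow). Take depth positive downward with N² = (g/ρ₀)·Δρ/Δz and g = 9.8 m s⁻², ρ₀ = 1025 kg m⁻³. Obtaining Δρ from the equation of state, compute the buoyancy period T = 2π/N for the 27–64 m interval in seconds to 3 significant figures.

ΔT = -5.6 K, ΔS = +0.13 psu (deep − shallow).
Δρ/ρ₀ = −αΔT + βΔS = 1.12 × 10⁻³ + 9.23 × 10⁻⁵ = 1.2123 × 10⁻³, so Δρ ≈ 1.243 kg m⁻³.
N² = (g/ρ₀)·Δρ/Δz = g·(Δρ/ρ₀)/Δz = 9.8 × 1.2123 × 10⁻³ / 37 = 3.2110 × 10⁻⁴ s⁻².
N = √(3.2110 × 10⁻⁴) = 0.017919 rad s⁻¹ → T = 2π/N = 350.64 s ≈ 351 s.

351 s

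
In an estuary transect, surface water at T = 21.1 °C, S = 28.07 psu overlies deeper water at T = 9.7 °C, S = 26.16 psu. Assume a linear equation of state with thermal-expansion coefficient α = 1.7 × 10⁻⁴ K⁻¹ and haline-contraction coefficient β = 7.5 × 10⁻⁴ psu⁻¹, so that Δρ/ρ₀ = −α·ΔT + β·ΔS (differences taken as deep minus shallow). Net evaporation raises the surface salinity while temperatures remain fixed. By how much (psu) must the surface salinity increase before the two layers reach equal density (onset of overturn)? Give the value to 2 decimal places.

Neutral buoyancy requires −α(T_deep − T_surf) + β(S_deep − S_surf′) = 0.
S_surf′ = S_deep − (α/β)·ΔT = 26.16 − (1.7 × 10⁻⁴/7.5 × 10⁻⁴)·(-11.4) = 28.7440 psu.
Increase required: 28.7440 − 28.07 = 0.6740 psu.

0.67 psu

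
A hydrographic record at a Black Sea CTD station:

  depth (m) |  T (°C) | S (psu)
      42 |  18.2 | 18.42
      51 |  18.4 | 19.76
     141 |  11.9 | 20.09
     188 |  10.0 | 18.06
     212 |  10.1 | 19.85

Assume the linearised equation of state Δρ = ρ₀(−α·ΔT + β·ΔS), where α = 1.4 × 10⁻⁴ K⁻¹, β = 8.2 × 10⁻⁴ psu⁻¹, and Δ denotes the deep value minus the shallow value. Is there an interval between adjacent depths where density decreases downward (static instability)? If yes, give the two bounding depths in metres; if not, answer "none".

141–188 m

Evaluate Δρ/ρ₀ = −αΔT + βΔS across each adjacent pair:
  42–51 m: −αΔT+βΔS = −(1.4 × 10⁻⁴)(+0.2)+(8.2 × 10⁻⁴)(+1.34) = 1.1 × 10⁻³ → stable
  51–141 m: −αΔT+βΔS = −(1.4 × 10⁻⁴)(-6.5)+(8.2 × 10⁻⁴)(+0.33) = 1.2 × 10⁻³ → stable
  141–188 m: −αΔT+βΔS = −(1.4 × 10⁻⁴)(-1.9)+(8.2 × 10⁻⁴)(-2.03) = -1.4 × 10⁻³ → UNSTABLE
  188–212 m: −αΔT+βΔS = −(1.4 × 10⁻⁴)(+0.1)+(8.2 × 10⁻⁴)(+1.79) = 1.5 × 10⁻³ → stable
The 141–188 m interval has Δρ < 0: lighter water underlies denser water.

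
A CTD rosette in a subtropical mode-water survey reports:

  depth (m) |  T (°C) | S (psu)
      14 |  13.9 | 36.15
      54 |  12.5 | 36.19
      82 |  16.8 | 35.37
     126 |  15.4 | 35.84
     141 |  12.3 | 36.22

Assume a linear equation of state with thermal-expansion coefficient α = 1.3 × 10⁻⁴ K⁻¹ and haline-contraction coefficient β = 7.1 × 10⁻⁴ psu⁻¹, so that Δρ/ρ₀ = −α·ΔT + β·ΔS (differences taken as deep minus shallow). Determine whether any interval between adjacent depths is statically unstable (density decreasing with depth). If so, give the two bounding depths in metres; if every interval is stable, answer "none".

54–82 m

Evaluate Δρ/ρ₀ = −αΔT + βΔS across each adjacent pair:
  14–54 m: −αΔT+βΔS = −(1.3 × 10⁻⁴)(-1.4)+(7.1 × 10⁻⁴)(+0.04) = 2.1 × 10⁻⁴ → stable
  54–82 m: −αΔT+βΔS = −(1.3 × 10⁻⁴)(+4.3)+(7.1 × 10⁻⁴)(-0.82) = -1.1 × 10⁻³ → UNSTABLE
  82–126 m: −αΔT+βΔS = −(1.3 × 10⁻⁴)(-1.4)+(7.1 × 10⁻⁴)(+0.47) = 5.2 × 10⁻⁴ → stable
  126–141 m: −αΔT+βΔS = −(1.3 × 10⁻⁴)(-3.1)+(7.1 × 10⁻⁴)(+0.38) = 6.7 × 10⁻⁴ → stable
The 54–82 m interval has Δρ < 0: lighter water underlies denser water.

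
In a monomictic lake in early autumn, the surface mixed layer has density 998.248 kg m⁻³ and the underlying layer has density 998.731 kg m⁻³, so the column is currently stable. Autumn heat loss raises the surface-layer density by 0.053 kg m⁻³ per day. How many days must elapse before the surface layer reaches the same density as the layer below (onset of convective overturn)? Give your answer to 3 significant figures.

9.11 days

Density deficit of the surface layer: 998.731 − 998.248 = 0.483 kg m⁻³.
Required change = 0.483 / 0.053 = 9.11 days.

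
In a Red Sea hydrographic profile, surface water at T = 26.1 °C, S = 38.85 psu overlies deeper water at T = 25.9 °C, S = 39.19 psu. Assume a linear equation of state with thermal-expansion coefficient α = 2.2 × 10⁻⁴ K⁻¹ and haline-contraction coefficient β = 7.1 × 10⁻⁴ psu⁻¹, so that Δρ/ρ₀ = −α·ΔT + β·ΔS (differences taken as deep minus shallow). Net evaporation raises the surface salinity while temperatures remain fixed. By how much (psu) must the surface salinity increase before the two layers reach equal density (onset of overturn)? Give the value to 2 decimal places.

Neutral buoyancy requires −α(T_deep − T_surf) + β(S_deep − S_surf′) = 0.
S_surf′ = S_deep − (α/β)·ΔT = 39.19 − (2.2 × 10⁻⁴/7.1 × 10⁻⁴)·(-0.2) = 39.2520 psu.
Increase required: 39.2520 − 38.85 = 0.4020 psu.

0.40 psu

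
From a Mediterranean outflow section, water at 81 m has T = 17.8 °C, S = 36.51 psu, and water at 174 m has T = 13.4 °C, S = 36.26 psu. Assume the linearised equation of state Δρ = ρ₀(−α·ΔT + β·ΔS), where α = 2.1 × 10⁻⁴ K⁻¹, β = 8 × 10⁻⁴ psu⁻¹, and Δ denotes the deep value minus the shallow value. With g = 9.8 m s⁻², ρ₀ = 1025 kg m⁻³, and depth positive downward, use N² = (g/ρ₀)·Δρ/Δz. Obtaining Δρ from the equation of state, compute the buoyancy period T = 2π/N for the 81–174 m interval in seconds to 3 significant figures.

ΔT = -4.4 K, ΔS = -0.25 psu (deep − shallow).
Δρ/ρ₀ = −αΔT + βΔS = 9.24 × 10⁻⁴ − 2.00 × 10⁻⁴ = 7.24 × 10⁻⁴, so Δρ ≈ 0.7421 kg m⁻³.
N² = (g/ρ₀)·Δρ/Δz = g·(Δρ/ρ₀)/Δz = 9.8 × 7.24 × 10⁻⁴ / 93 = 7.6292 × 10⁻⁵ s⁻².
N = √(7.6292 × 10⁻⁵) = 8.7345 × 10⁻³ rad s⁻¹ → T = 2π/N = 719.35 s ≈ 719 s.

719 s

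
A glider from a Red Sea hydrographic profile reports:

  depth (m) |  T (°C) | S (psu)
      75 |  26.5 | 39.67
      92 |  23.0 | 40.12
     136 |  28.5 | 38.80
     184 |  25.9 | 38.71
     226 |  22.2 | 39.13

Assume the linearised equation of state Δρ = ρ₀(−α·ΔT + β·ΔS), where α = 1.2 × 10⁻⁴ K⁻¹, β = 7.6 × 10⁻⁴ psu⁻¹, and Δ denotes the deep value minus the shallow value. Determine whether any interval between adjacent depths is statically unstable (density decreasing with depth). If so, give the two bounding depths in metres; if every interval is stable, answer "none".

92–136 m

Evaluate Δρ/ρ₀ = −αΔT + βΔS across each adjacent pair:
  75–92 m: −αΔT+βΔS = −(1.2 × 10⁻⁴)(-3.5)+(7.6 × 10⁻⁴)(+0.45) = 7.6 × 10⁻⁴ → stable
  92–136 m: −αΔT+βΔS = −(1.2 × 10⁻⁴)(+5.5)+(7.6 × 10⁻⁴)(-1.32) = -1.7 × 10⁻³ → UNSTABLE
  136–184 m: −αΔT+βΔS = −(1.2 × 10⁻⁴)(-2.6)+(7.6 × 10⁻⁴)(-0.09) = 2.4 × 10⁻⁴ → stable
  184–226 m: −αΔT+βΔS = −(1.2 × 10⁻⁴)(-3.7)+(7.6 × 10⁻⁴)(+0.42) = 7.6 × 10⁻⁴ → stable
The 92–136 m interval has Δρ < 0: lighter water underlies denser water.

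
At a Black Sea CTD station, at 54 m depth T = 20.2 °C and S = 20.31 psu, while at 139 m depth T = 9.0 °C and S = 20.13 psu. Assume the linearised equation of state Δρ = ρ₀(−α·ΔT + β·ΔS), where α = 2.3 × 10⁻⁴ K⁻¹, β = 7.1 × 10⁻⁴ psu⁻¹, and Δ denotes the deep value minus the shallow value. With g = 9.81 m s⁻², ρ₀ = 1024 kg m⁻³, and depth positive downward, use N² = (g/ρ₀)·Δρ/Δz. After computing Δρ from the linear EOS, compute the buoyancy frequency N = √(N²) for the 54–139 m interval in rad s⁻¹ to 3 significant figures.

ΔT = -11.2 K, ΔS = -0.18 psu (deep − shallow).
Δρ/ρ₀ = −αΔT + βΔS = 2.576 × 10⁻³ − 1.278 × 10⁻⁴ = 2.4482 × 10⁻³, so Δρ ≈ 2.507 kg m⁻³.
N² = (g/ρ₀)·Δρ/Δz = g·(Δρ/ρ₀)/Δz = 9.81 × 2.4482 × 10⁻³ / 85 = 2.8255 × 10⁻⁴ s⁻².
N = √(2.8255 × 10⁻⁴) = 0.016809 rad s⁻¹ ≈ 0.0168 rad s⁻¹.

0.0168 rad s⁻¹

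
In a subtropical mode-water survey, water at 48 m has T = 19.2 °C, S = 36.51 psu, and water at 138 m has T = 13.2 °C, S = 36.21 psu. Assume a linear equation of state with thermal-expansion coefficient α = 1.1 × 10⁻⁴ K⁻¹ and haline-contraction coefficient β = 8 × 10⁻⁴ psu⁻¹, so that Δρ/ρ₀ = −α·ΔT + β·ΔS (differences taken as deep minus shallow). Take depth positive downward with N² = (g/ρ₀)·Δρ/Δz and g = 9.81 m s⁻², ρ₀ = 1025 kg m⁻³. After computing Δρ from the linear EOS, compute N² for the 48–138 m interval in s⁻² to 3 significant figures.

ΔT = -6.0 K, ΔS = -0.30 psu (deep − shallow).
Δρ/ρ₀ = −αΔT + βΔS = 6.60 × 10⁻⁴ − 2.40 × 10⁻⁴ = 4.20 × 10⁻⁴, so Δρ ≈ 0.4305 kg m⁻³.
N² = (g/ρ₀)·Δρ/Δz = g·(Δρ/ρ₀)/Δz = 9.81 × 4.20 × 10⁻⁴ / 90 = 4.5780 × 10⁻⁵ s⁻² ≈ 4.58 × 10⁻⁵ s⁻².

4.58 × 10⁻⁵ s⁻²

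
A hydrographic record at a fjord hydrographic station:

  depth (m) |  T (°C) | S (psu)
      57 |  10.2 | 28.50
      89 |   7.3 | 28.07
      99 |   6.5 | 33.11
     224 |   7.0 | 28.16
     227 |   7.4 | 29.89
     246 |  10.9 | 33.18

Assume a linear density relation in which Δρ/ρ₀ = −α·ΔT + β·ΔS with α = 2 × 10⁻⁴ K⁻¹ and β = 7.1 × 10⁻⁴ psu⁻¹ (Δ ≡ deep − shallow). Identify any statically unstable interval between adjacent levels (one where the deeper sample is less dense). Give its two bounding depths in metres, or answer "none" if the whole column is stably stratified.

Evaluate Δρ/ρ₀ = −αΔT + βΔS across each adjacent pair:
  57–89 m: −αΔT+βΔS = −(2 × 10⁻⁴)(-2.9)+(7.1 × 10⁻⁴)(-0.43) = 2.7 × 10⁻⁴ → stable
  89–99 m: −αΔT+βΔS = −(2 × 10⁻⁴)(-0.8)+(7.1 × 10⁻⁴)(+5.04) = 3.7 × 10⁻³ → stable
  99–224 m: −αΔT+βΔS = −(2 × 10⁻⁴)(+0.5)+(7.1 × 10⁻⁴)(-4.95) = -3.6 × 10⁻³ → UNSTABLE
  224–227 m: −αΔT+βΔS = −(2 × 10⁻⁴)(+0.4)+(7.1 × 10⁻⁴)(+1.73) = 1.1 × 10⁻³ → stable
  227–246 m: −αΔT+βΔS = −(2 × 10⁻⁴)(+3.5)+(7.1 × 10⁻⁴)(+3.29) = 1.6 × 10⁻³ → stable
The 99–224 m interval has Δρ < 0: lighter water underlies denser water.

99–224 m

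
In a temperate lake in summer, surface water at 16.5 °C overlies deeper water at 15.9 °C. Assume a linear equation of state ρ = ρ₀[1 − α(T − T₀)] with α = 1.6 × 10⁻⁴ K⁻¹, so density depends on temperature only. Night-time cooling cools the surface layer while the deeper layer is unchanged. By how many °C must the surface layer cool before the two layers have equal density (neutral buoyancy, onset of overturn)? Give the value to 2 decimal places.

0.60 °C

With temperature the only control, equal density requires T_surf′ = T_deep.
T_surf′ = 15.9 °C.
Cooling required: 16.5 − 15.9 = 0.60 °C.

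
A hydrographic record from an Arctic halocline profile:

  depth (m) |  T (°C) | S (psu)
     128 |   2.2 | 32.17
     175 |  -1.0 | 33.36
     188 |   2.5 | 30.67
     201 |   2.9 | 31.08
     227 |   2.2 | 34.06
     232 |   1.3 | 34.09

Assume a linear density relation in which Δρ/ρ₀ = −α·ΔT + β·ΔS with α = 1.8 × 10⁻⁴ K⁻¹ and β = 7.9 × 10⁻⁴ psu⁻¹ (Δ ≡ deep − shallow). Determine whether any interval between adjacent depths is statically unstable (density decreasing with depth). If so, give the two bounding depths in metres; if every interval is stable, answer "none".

175–188 m

Evaluate Δρ/ρ₀ = −αΔT + βΔS across each adjacent pair:
  128–175 m: −αΔT+βΔS = −(1.8 × 10⁻⁴)(-3.2)+(7.9 × 10⁻⁴)(+1.19) = 1.5 × 10⁻³ → stable
  175–188 m: −αΔT+βΔS = −(1.8 × 10⁻⁴)(+3.5)+(7.9 × 10⁻⁴)(-2.69) = -2.8 × 10⁻³ → UNSTABLE
  188–201 m: −αΔT+βΔS = −(1.8 × 10⁻⁴)(+0.4)+(7.9 × 10⁻⁴)(+0.41) = 2.5 × 10⁻⁴ → stable
  201–227 m: −αΔT+βΔS = −(1.8 × 10⁻⁴)(-0.7)+(7.9 × 10⁻⁴)(+2.98) = 2.5 × 10⁻³ → stable
  227–232 m: −αΔT+βΔS = −(1.8 × 10⁻⁴)(-0.9)+(7.9 × 10⁻⁴)(+0.03) = 1.9 × 10⁻⁴ → stable
The 175–188 m interval has Δρ < 0: lighter water underlies denser water.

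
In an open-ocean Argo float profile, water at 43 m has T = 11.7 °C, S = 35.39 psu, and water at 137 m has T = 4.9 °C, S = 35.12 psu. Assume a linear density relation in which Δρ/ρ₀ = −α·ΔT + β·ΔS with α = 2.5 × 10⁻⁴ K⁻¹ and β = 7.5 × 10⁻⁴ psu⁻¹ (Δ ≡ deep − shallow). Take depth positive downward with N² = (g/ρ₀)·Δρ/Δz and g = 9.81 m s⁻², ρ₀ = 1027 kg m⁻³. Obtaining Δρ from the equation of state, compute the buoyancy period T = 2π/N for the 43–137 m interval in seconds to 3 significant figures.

ΔT = -6.8 K, ΔS = -0.27 psu (deep − shallow).
Δρ/ρ₀ = −αΔT + βΔS = 1.70 × 10⁻³ − 2.025 × 10⁻⁴ = 1.4975 × 10⁻³, so Δρ ≈ 1.538 kg m⁻³.
N² = (g/ρ₀)·Δρ/Δz = g·(Δρ/ρ₀)/Δz = 9.81 × 1.4975 × 10⁻³ / 94 = 1.5628 × 10⁻⁴ s⁻².
N = √(1.5628 × 10⁻⁴) = 0.012501 rad s⁻¹ → T = 2π/N = 502.61 s ≈ 503 s.

503 s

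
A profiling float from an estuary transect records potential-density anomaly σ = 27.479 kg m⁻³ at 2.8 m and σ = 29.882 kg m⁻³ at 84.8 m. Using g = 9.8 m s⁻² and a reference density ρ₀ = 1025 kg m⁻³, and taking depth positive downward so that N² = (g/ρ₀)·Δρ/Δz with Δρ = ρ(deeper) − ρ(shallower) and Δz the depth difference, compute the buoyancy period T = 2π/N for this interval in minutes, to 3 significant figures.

Δρ = 1029.882 − 1027.479 = 2.403 kg m⁻³ over Δz = 84.8 − 2.8 = 82 m.
N² = (9.8/1025) × (2.403/82) = 2.8018 × 10⁻⁴ s⁻².
N = √(2.8018 × 10⁻⁴) = 0.016739 rad s⁻¹, so T = 2π/N = 375.36 s = 6.2560 min ≈ 6.26 min.

6.26 min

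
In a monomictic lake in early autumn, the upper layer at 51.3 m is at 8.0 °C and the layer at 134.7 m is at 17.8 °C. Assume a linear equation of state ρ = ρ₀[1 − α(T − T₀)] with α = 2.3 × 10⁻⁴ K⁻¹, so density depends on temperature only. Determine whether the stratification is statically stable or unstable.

unstable

ΔT = 17.8 − 8.0 = +9.8 K, so Δρ/ρ₀ = −αΔT = -2.254 × 10⁻³.
Δρ/ρ₀ < 0, so Δρ < 0: deeper water is lighter → statically unstable; the column would overturn.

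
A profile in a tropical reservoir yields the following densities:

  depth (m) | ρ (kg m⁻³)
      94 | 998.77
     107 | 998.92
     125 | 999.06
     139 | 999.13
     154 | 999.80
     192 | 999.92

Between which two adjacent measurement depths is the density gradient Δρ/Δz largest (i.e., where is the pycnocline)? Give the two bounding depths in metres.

139–154 m

Compute the density gradient over each adjacent pair:
  94–107 m: Δρ/Δz = 0.15/13 = 0.012 kg m⁻⁴
  107–125 m: Δρ/Δz = 0.14/18 = 7.8 × 10⁻³ kg m⁻⁴
  125–139 m: Δρ/Δz = 0.07/14 = 5.0 × 10⁻³ kg m⁻⁴
  139–154 m: Δρ/Δz = 0.67/15 = 0.045 kg m⁻⁴
  154–192 m: Δρ/Δz = 0.12/38 = 3.2 × 10⁻³ kg m⁻⁴
The largest gradient is in the 139–154 m interval — the pycnocline.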